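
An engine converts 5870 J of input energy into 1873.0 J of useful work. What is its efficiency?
η = W_out/W_in = 1873.0/5870 = 0.3191 = 31.91%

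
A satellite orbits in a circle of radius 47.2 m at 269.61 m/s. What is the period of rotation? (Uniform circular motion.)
T = 2πr/v = 2π×47.2/269.61 = 1.1 s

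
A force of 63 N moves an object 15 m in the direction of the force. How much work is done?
W = Fd = 63×15 = 945.0 J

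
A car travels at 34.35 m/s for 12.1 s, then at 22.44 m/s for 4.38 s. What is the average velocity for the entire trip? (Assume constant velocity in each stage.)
d₁ = v₁t₁ = 34.35 × 12.1 = 415.635 m
d₂ = v₂t₂ = 22.44 × 4.38 = 98.2872 m
d_total = 513.92 m, t_total = 16.48 s
v_avg = d_total/t_total = 513.92/16.48 = 31.18 m/s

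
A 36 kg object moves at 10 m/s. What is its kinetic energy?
KE = ½mv² = ½×36×10² = 1800.0 J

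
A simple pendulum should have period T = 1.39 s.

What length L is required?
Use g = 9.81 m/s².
T = 2π√(L/g) → L = g(T/2π)² = 9.81×(1.39/2π)² = 0.4801 m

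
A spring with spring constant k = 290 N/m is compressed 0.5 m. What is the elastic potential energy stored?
PE = ½kx² = ½×290×0.5² = 36.25 J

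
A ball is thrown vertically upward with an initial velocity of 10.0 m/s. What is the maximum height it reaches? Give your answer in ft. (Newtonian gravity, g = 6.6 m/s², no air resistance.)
h_max = v₀²/(2g) (with unit conversion) = 24.85 ft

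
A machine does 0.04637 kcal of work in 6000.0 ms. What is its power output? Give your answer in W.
P = W/t = 194 J / 6 s = 32.34 W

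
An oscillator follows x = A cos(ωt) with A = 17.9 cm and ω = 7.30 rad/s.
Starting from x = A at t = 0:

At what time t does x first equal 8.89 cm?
cos(ωt) = x/A = 8.89/17.9 = 0.4966
ωt = arccos(0.4966) = 1.051 rad
t = 1.051/7.3 = 0.144 s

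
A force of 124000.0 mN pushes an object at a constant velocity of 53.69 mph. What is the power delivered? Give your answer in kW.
P = Fv = 124 N × 24 m/s = 2976 W = 2.976 kW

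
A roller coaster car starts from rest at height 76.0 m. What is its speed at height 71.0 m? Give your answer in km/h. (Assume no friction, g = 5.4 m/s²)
mgh₁ = ½mv₂² + mgh₂ → v₂ = √(2g(h₁−h₂)) = √(2×5.4×(76−71)) = 7.348 m/s = 26.45 km/h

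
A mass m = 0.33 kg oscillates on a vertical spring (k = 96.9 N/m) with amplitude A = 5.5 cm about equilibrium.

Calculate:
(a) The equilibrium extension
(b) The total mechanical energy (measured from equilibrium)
x_eq = mg/k = 0.33×9.81/96.9 = 0.03341 m = 3.341 cm
E = ½kA² = ½×96.9×(0.055)² = 0.1466 J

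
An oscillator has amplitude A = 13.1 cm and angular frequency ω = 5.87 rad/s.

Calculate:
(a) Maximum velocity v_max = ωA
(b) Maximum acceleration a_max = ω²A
v_max = ωA = 5.87×0.131 = 0.769 m/s
a_max = ω²A = 5.87²×0.131 = 4.514 m/s²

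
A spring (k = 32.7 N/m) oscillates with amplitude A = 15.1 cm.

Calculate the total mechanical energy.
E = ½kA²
E = ½kA² = ½×32.7×(0.151)² = 0.3728 J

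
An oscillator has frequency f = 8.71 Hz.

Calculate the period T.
T = 1/f = 1/8.71 = 0.1148 s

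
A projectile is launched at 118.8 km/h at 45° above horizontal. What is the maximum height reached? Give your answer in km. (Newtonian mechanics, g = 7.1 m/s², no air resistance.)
H = v₀²sin²(θ)/(2g) (with unit conversion) = 0.03835 km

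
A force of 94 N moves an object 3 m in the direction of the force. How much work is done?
W = Fd = 94×3 = 282.0 J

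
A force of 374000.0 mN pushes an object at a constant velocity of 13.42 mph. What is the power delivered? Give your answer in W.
P = Fv = 374 N × 5.999 m/s = 2244 W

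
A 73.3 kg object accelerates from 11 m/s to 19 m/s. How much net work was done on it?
W_net = ΔKE = ½m(v₂² − v₁²) = ½×73.3×(19² − 11²) = 8796.0 J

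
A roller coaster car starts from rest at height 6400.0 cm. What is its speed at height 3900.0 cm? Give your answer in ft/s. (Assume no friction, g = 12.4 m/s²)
mgh₁ = ½mv₂² + mgh₂ → v₂ = √(2g(h₁−h₂)) = √(2×12.4×(64−39)) = 24.9 m/s = 81.69 ft/s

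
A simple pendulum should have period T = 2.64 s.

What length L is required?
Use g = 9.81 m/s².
T = 2π√(L/g) → L = g(T/2π)² = 9.81×(2.64/2π)² = 1.732 m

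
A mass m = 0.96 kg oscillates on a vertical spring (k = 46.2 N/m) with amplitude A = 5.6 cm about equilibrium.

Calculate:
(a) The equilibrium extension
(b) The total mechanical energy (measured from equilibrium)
x_eq = mg/k = 0.96×9.81/46.2 = 0.2038 m = 20.38 cm
E = ½kA² = ½×46.2×(0.056)² = 0.07244 J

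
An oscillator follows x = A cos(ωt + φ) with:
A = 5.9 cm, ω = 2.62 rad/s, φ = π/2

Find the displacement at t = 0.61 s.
x = A cos(ωt + φ) = 5.9×cos(2.62×0.61 + π/2) = -5.898 cm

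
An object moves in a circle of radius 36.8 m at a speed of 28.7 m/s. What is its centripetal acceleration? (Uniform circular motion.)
a_c = v²/r = 28.7²/36.8 = 823.69/36.8 = 22.38 m/s²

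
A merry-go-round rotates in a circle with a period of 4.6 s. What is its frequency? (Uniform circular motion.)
f = 1/T = 1/4.6 = 0.2174 Hz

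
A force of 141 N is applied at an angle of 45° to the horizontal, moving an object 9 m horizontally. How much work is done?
W = Fd cosθ = 141×9×cos(45°) = 897.32 J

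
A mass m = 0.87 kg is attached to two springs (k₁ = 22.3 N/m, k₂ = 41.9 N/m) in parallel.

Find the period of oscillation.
k_eq = k₁+k₂ = 64.2 N/m
T = 2π√(m/k_eq) = 2π√(0.87/64.2) = 0.7314 s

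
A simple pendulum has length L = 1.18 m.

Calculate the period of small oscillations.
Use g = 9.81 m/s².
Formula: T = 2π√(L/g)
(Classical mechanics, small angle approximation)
T = 2π√(L/g) = 2π√(1.18/9.81) = 2.179 s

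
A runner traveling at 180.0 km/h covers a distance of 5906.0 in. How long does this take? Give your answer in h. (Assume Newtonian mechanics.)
t = d/v (with unit conversion) = 0.0008334 h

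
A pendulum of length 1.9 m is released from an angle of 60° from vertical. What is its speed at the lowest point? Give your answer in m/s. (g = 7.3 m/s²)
h = L(1 − cosθ) = 1.9×(1 − cos60°) = 0.95 m
v = √(2gh) = √(2×7.3×0.95) = 3.724 m/s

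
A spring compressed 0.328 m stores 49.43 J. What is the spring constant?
PE = ½kx² → k = 2PE/x² = 2×49.43/0.328² = 918.9 N/m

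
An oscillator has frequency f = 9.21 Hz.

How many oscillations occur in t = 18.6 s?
n = f×t = 9.21×18.6 = 171.3 oscillations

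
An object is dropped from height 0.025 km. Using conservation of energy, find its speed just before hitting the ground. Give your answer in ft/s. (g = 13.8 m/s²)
mgh = ½mv² → v = √(2gh) = √(2×13.8×25) = 26.27 m/s = 86.18 ft/s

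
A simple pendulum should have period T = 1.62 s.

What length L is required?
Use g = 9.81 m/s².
T = 2π√(L/g) → L = g(T/2π)² = 9.81×(1.62/2π)² = 0.6521 m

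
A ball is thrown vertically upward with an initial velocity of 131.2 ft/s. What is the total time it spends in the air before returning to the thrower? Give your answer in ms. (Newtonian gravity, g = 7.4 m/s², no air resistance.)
t_total = 2v₀/g (with unit conversion) = 10810.0 ms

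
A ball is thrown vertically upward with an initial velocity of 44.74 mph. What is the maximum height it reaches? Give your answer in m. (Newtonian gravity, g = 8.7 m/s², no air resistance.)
h_max = v₀²/(2g) (with unit conversion) = 22.99 m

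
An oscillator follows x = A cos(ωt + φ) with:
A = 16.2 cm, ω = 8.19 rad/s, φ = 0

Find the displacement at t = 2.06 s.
x = A cos(ωt + φ) = 16.2×cos(8.19×2.06 + 0) = -6.418 cm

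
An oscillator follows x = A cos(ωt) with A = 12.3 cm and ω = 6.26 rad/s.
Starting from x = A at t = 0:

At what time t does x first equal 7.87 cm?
cos(ωt) = x/A = 7.87/12.3 = 0.6398
ωt = arccos(0.6398) = 0.8765 rad
t = 0.8765/6.26 = 0.14 s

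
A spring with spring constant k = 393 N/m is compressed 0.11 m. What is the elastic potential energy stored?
PE = ½kx² = ½×393×0.11² = 2.378 J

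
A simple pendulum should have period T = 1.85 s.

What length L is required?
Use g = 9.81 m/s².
T = 2π√(L/g) → L = g(T/2π)² = 9.81×(1.85/2π)² = 0.8505 m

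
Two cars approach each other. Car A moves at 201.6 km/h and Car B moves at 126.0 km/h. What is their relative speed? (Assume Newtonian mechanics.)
v_rel = v_A + v_B = 201.6 + 126.0 = 327.6 km/h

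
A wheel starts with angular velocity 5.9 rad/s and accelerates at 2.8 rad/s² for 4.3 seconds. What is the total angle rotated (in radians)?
θ = ω₀t + ½αt² = 5.9×4.3 + ½×2.8×4.3² = 51.26 rad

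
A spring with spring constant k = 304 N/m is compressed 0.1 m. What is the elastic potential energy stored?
PE = ½kx² = ½×304×0.1² = 1.52 J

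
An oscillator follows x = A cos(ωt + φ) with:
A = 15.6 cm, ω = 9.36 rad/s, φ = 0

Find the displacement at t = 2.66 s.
x = A cos(ωt + φ) = 15.6×cos(9.36×2.66 + 0) = 15.17 cm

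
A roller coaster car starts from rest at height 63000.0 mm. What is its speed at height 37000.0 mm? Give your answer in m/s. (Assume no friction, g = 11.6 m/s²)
mgh₁ = ½mv₂² + mgh₂ → v₂ = √(2g(h₁−h₂)) = √(2×11.6×(63−37)) = 24.56 m/s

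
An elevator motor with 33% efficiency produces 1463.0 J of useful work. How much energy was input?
W_in = W_out/η = 1463.0/0.33 = 4433.3 J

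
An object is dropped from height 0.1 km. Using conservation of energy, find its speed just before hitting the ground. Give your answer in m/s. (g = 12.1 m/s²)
mgh = ½mv² → v = √(2gh) = √(2×12.1×100) = 49.19 m/s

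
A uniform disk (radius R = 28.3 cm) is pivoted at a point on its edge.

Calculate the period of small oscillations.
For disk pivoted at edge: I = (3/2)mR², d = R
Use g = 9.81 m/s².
I/m = (3/2)R² = 0.1201 m²; d = R = 0.283 m
T = 2π√((3/2)R²/(gR)) = 2π√(3R/(2g)) = 1.307 s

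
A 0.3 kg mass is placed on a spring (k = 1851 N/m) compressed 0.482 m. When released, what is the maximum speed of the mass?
½kx² = ½mv² → v = x√(k/m) = 0.482×√(1851/0.3) = 37.86 m/s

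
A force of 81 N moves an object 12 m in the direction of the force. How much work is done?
W = Fd = 81×12 = 972.0 J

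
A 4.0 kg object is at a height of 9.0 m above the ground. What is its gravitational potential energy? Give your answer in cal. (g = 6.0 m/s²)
PE = mgh = 4 kg × 6.0 m/s² × 9 m = 216 J = 51.63 cal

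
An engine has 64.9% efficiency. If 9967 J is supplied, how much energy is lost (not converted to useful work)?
W_out = η × W_in = 0.649×9967 = 6468.6 J
W_lost = W_in − W_out = 9967 − 6468.6 = 3498.4 J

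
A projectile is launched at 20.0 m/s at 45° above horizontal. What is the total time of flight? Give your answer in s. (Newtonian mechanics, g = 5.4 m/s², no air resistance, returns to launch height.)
T = 2v₀sin(θ)/g = 5.238 s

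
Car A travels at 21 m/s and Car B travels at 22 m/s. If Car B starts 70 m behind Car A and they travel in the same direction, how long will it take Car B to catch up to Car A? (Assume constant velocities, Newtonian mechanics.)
Relative speed: v_rel = 22 - 21 = 1 m/s
Time to catch: t = d₀/v_rel = 70/1 = 70.0 s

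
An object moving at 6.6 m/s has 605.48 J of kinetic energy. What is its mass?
KE = ½mv² → m = 2KE/v² = 2×605.48/6.6² = 27.8 kg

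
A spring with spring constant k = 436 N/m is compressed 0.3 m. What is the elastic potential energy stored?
PE = ½kx² = ½×436×0.3² = 19.62 J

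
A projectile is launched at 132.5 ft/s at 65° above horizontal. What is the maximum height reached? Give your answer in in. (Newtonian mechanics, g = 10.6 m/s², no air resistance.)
H = v₀²sin²(θ)/(2g) (with unit conversion) = 2488.0 in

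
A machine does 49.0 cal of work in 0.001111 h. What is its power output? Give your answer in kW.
P = W/t = 205 J / 4 s = 51.26 W = 0.05126 kW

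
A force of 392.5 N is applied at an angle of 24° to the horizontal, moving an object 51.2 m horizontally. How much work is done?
W = Fd cosθ = 392.5×51.2×cos(24°) = 18359.0 J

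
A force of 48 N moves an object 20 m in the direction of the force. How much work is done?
W = Fd = 48×20 = 960.0 J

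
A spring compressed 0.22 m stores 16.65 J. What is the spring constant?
PE = ½kx² → k = 2PE/x² = 2×16.65/0.22² = 688.0 N/m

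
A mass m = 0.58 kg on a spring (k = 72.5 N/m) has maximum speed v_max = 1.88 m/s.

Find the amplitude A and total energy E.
½mv²_max = ½kA² → A = v_max√(m/k) = 1.88×√(0.58/72.5) = 0.1682 m = 16.82 cm
E = ½mv²_max = ½×0.58×1.88² = 1.025 J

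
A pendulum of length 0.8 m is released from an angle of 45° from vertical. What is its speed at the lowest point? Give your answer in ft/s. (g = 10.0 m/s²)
h = L(1 − cosθ) = 0.8×(1 − cos45°) = 0.2343 m
v = √(2gh) = √(2×10.0×0.2343) = 2.165 m/s = 7.102 ft/s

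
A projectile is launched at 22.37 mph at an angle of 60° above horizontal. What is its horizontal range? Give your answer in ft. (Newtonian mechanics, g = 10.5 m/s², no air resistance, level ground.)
R = v₀² sin(2θ) / g (with unit conversion) = 27.06 ft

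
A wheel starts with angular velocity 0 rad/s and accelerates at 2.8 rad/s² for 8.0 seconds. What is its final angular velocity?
ω = ω₀ + αt = 0 + 2.8 × 8.0 = 22.4 rad/s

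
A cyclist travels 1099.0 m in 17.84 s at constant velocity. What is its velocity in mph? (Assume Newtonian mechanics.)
v = d/t (with unit conversion) = 137.8 mph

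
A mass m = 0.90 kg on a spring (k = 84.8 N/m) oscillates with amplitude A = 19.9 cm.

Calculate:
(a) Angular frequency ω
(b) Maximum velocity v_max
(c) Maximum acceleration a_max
ω = √(k/m) = √(84.8/0.9) = 9.707 rad/s
v_max = ωA = 9.707×0.199 = 1.932 m/s
a_max = ω²A = 9.707²×0.199 = 18.75 m/s²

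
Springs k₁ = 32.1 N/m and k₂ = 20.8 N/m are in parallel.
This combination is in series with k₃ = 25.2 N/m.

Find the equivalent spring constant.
k₁₂ = k₁ + k₂ = 52.9 N/m (parallel)
1/k_eq = 1/k₁₂ + 1/k₃ → k_eq = 17.07 N/m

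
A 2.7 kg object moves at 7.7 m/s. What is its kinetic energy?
KE = ½mv² = ½×2.7×7.7² = 80.0415 J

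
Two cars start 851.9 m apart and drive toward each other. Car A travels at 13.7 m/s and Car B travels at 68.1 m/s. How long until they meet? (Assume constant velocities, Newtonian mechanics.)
Combined speed: v_combined = 13.7 + 68.1 = 81.8 m/s
Time to meet: t = d/81.8 = 851.9/81.8 = 10.41 s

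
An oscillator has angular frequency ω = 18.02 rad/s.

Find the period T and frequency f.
T = 2π/ω = 2π/18.02 = 0.3487 s; f = ω/2π = 2.868 Hz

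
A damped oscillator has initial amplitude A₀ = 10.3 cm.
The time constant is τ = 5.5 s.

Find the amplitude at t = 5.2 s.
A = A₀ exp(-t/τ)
A = A₀ exp(−t/τ) = 10.3×exp(−5.2/5.5) = 4.002 cm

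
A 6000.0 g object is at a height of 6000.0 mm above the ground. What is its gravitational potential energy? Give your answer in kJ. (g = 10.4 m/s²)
PE = mgh = 6 kg × 10.4 m/s² × 6 m = 374.4 J = 0.3744 kJ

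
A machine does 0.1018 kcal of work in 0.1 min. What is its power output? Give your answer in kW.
P = W/t = 425.9 J / 6 s = 70.99 W = 0.07099 kW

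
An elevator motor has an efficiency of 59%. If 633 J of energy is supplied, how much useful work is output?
W_out = η × W_in = 0.59 × 633 = 373.47 J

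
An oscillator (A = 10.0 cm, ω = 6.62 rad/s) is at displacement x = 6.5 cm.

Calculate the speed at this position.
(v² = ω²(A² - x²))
v = ω√(A² − x²) = 6.62×√(0.1² − 0.065²) = 0.5031 m/s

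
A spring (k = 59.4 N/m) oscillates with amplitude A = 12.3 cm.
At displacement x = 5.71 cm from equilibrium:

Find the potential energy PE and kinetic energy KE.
E_total = ½kA² = ½×59.4×(0.123)² = 0.4493 J
PE = ½kx² = ½×59.4×(0.0571)² = 0.09683 J
KE = E_total − PE = 0.3525 J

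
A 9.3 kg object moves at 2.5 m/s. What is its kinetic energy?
KE = ½mv² = ½×9.3×2.5² = 29.0625 J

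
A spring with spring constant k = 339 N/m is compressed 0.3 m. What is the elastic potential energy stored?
PE = ½kx² = ½×339×0.3² = 15.25 J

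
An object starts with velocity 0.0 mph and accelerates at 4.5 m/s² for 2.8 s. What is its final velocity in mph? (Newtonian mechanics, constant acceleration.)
v = v₀ + at (with unit conversion) = 28.19 mph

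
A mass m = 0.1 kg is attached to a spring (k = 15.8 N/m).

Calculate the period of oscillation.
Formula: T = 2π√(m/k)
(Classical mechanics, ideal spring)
T = 2π√(m/k) = 2π√(0.1/15.8) = 0.4999 s; f = 1/T = 2.001 Hz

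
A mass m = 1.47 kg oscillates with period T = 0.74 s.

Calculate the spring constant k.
T = 2π√(m/k) → k = m(2π/T)² = 1.47×(2π/0.74)² = 106 N/m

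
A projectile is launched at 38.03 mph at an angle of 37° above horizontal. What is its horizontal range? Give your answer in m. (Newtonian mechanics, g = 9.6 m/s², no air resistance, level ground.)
R = v₀² sin(2θ) / g (with unit conversion) = 28.94 m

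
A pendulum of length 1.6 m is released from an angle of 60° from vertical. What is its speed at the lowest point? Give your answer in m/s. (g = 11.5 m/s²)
h = L(1 − cosθ) = 1.6×(1 − cos60°) = 0.8 m
v = √(2gh) = √(2×11.5×0.8) = 4.29 m/s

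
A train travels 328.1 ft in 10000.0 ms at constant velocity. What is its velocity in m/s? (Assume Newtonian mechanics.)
v = d/t (with unit conversion) = 10.0 m/s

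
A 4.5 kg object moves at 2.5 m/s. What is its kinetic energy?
KE = ½mv² = ½×4.5×2.5² = 14.0625 J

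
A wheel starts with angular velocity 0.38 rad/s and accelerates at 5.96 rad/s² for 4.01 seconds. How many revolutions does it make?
θ = ω₀t + ½αt² = 0.38×4.01 + ½×5.96×4.01² = 49.44 rad
Revolutions = θ/(2π) = 49.44/(2π) = 7.87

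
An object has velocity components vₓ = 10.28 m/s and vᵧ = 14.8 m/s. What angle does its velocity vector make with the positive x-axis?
θ = arctan(vᵧ/vₓ) = arctan(14.8/10.28) = 55.22°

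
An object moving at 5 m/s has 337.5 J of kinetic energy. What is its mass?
KE = ½mv² → m = 2KE/v² = 2×337.5/5² = 27.0 kg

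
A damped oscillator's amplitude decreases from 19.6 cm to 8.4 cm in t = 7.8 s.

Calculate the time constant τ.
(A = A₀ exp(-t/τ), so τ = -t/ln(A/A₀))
A/A₀ = 8.4/19.6 = 0.4286; ln(A/A₀) = -0.8473
τ = −t/ln(A/A₀) = −7.8/-0.8473 = 9.206 s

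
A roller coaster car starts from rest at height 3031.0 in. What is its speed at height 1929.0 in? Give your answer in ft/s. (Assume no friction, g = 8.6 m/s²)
mgh₁ = ½mv₂² + mgh₂ → v₂ = √(2g(h₁−h₂)) = √(2×8.6×(76.99−49)) = 21.94 m/s = 71.99 ft/s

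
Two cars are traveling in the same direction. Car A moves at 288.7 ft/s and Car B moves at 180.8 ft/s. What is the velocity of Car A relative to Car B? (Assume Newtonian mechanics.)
v_rel = v_A - v_B = 288.7 - 180.8 = 107.9 ft/s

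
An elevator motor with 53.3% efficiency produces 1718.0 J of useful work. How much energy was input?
W_in = W_out/η = 1718.0/0.533 = 3223.3 J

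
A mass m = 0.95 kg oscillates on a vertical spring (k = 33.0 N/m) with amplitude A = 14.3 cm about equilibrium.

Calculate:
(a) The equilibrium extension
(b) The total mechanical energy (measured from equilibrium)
x_eq = mg/k = 0.95×9.81/33.0 = 0.2824 m = 28.24 cm
E = ½kA² = ½×33.0×(0.143)² = 0.3374 J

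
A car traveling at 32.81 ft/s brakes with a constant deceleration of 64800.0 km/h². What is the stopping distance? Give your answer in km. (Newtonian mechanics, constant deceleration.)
d = v₀² / (2a) (with unit conversion) = 0.01 km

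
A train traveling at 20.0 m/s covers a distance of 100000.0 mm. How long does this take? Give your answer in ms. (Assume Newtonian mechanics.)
t = d/v (with unit conversion) = 5000.0 ms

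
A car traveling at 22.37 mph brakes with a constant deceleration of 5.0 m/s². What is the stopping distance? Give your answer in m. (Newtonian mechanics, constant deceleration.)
d = v₀² / (2a) (with unit conversion) = 10.0 m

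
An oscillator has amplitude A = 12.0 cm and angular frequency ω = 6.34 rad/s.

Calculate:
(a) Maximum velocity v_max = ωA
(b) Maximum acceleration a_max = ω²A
v_max = ωA = 6.34×0.12 = 0.7608 m/s
a_max = ω²A = 6.34²×0.12 = 4.823 m/s²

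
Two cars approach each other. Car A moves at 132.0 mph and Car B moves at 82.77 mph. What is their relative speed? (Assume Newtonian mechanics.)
v_rel = v_A + v_B = 132.0 + 82.77 = 214.8 mph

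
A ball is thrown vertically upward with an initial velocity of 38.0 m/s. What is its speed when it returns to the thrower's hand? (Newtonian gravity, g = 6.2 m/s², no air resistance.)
By conservation of energy, the ball returns at the same speed = 38.0 m/s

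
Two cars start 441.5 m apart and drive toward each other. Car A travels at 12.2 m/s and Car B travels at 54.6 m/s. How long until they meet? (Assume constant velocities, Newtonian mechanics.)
Combined speed: v_combined = 12.2 + 54.6 = 66.8 m/s
Time to meet: t = d/66.8 = 441.5/66.8 = 6.61 s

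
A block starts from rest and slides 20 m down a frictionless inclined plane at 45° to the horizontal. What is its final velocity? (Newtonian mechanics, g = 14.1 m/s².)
a = g sin(θ) = 14.1 × sin(45°) = 9.97 m/s²
v = √(2ad) = √(2 × 9.97 × 20) = 19.97 m/s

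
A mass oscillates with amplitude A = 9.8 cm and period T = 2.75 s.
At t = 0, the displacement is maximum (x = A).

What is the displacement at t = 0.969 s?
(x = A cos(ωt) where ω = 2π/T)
ω = 2π/T = 2π/2.75 = 2.285 rad/s
x = A cos(ωt) = 9.8×cos(2.285×0.969) = -5.877 cm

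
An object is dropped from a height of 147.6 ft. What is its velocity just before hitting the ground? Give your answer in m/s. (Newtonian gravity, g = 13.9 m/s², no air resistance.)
v = √(2gh) (with unit conversion) = 35.36 m/s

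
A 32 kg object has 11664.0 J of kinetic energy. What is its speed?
KE = ½mv² → v = √(2KE/m) = √(2×11664.0/32) = 27.0 m/s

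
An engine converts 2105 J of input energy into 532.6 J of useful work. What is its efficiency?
η = W_out/W_in = 532.6/2105 = 0.253 = 25.3%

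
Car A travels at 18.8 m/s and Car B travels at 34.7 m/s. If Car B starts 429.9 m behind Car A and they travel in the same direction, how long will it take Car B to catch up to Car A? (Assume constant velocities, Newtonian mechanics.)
Relative speed: v_rel = 34.7 - 18.8 = 15.9 m/s
Time to catch: t = d₀/v_rel = 429.9/15.9 = 27.04 s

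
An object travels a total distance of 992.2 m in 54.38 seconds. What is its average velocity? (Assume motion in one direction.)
v_avg = Δd / Δt = 992.2 / 54.38 = 18.25 m/s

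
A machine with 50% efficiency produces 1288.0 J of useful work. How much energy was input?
W_in = W_out/η = 1288.0/0.5 = 2576.0 J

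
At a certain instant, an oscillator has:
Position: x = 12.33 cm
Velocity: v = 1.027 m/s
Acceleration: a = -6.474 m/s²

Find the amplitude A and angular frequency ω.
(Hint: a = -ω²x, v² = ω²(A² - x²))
a = −ω²x → ω = √(|a|/x) = √(6.474/0.1233) = 7.246 rad/s
v² = ω²(A² − x²) → A = √(x² + v²/ω²) = √(0.1233² + 1.027²/7.246²) = 0.1879 m = 18.79 cm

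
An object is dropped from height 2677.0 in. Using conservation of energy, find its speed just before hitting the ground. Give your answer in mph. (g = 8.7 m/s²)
mgh = ½mv² → v = √(2gh) = √(2×8.7×68) = 34.4 m/s = 76.94 mph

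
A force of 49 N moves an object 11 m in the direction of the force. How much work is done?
W = Fd = 49×11 = 539.0 J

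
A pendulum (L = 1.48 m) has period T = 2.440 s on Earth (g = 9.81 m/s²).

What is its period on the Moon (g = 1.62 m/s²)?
T = 2π√(L/g), so T_moon/T_earth = √(g_earth/g_moon)
T_moon = 2π√(1.48/1.62) = 6.006 s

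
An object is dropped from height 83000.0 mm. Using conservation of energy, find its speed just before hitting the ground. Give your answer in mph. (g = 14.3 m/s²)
mgh = ½mv² → v = √(2gh) = √(2×14.3×83) = 48.72 m/s = 109.0 mph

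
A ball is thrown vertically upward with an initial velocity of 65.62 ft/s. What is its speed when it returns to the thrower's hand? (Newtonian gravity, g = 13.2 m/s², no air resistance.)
By conservation of energy, the ball returns at the same speed = 65.62 ft/s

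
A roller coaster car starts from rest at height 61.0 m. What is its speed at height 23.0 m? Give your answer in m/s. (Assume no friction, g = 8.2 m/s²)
mgh₁ = ½mv₂² + mgh₂ → v₂ = √(2g(h₁−h₂)) = √(2×8.2×(61−23)) = 24.96 m/s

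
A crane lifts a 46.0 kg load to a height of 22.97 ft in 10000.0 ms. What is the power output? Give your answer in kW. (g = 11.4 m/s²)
W = mgh = 46×11.4×7.001 = 3671 J
P = W/t = 3671/10 = 367.1 W = 0.3671 kW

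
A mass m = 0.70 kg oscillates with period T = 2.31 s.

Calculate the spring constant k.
T = 2π√(m/k) → k = m(2π/T)² = 0.7×(2π/2.31)² = 5.179 N/m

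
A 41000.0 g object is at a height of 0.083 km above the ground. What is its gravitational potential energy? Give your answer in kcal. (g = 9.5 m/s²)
PE = mgh = 41 kg × 9.5 m/s² × 83 m = 3.233e+04 J = 7.727 kcal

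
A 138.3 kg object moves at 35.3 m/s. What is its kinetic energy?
KE = ½mv² = ½×138.3×35.3² = 86167.12 J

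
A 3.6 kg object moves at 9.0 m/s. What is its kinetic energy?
KE = ½mv² = ½×3.6×9.0² = 145.8 J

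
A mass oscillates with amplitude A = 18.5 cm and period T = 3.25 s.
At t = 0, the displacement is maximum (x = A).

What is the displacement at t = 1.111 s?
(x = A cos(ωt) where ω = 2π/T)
ω = 2π/T = 2π/3.25 = 1.933 rad/s
x = A cos(ωt) = 18.5×cos(1.933×1.111) = -10.09 cm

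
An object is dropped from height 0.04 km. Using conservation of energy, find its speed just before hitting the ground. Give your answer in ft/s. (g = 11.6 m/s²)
mgh = ½mv² → v = √(2gh) = √(2×11.6×40) = 30.46 m/s = 99.94 ft/s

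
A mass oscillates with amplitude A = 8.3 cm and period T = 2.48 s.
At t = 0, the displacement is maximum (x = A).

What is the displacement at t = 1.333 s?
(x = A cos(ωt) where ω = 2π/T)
ω = 2π/T = 2π/2.48 = 2.534 rad/s
x = A cos(ωt) = 8.3×cos(2.534×1.333) = -8.071 cm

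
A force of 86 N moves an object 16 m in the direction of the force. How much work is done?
W = Fd = 86×16 = 1376.0 J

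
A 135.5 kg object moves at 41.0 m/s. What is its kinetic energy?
KE = ½mv² = ½×135.5×41.0² = 113887.8 J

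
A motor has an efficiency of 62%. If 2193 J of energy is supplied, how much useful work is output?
W_out = η × W_in = 0.62 × 2193 = 1359.7 J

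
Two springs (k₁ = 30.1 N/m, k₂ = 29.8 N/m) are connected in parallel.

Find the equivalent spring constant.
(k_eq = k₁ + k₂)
k_eq = k₁ + k₂ = 30.1 + 29.8 = 59.9 N/m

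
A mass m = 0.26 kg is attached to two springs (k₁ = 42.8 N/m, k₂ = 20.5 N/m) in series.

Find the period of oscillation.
k_eq = k₁k₂/(k₁+k₂) = 13.86 N/m
T = 2π√(m/k_eq) = 2π√(0.26/13.86) = 0.8605 s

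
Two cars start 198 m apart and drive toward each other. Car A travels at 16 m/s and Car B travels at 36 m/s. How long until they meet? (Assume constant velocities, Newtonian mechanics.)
Combined speed: v_combined = 16 + 36 = 52 m/s
Time to meet: t = d/52 = 198/52 = 3.81 s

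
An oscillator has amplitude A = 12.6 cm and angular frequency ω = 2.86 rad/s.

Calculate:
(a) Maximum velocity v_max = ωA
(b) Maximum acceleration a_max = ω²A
v_max = ωA = 2.86×0.126 = 0.3604 m/s
a_max = ω²A = 2.86²×0.126 = 1.031 m/s²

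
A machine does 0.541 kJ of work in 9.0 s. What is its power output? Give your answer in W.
P = W/t = 541 J / 9 s = 60.11 W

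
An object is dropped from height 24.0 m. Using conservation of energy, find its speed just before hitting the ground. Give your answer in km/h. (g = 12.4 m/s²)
mgh = ½mv² → v = √(2gh) = √(2×12.4×24) = 24.4 m/s = 87.83 km/h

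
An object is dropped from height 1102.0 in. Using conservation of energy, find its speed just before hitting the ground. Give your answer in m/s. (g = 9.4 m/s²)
mgh = ½mv² → v = √(2gh) = √(2×9.4×27.99) = 22.94 m/s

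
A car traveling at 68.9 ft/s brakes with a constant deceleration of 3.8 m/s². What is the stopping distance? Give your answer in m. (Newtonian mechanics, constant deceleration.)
d = v₀² / (2a) (with unit conversion) = 58.03 m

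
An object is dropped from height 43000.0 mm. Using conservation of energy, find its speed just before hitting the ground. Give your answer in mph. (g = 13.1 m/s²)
mgh = ½mv² → v = √(2gh) = √(2×13.1×43) = 33.56 m/s = 75.08 mph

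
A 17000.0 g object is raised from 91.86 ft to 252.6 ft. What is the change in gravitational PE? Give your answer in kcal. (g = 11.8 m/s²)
ΔPE = mg(h₂ − h₁) = 17 kg × 11.8 m/s² × (76.99 − 28) m = 9828 J = 2.349 kcal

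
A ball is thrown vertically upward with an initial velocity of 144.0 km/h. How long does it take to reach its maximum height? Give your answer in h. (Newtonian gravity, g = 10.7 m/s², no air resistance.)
t_up = v₀/g (with unit conversion) = 0.001038 h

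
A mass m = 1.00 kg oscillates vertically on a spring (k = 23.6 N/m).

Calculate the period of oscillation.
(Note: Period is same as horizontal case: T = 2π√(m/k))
T = 2π√(m/k) = 2π√(1.0/23.6) = 1.293 s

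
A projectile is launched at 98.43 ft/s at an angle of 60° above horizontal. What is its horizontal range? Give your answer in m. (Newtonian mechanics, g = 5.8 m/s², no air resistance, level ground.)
R = v₀² sin(2θ) / g (with unit conversion) = 134.4 m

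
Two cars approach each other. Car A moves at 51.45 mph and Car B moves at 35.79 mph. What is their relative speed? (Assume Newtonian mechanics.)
v_rel = v_A + v_B = 51.45 + 35.79 = 87.24 mph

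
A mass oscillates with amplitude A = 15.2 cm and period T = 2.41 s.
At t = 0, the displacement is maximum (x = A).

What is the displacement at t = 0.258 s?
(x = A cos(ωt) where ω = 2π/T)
ω = 2π/T = 2π/2.41 = 2.607 rad/s
x = A cos(ωt) = 15.2×cos(2.607×0.258) = 11.89 cm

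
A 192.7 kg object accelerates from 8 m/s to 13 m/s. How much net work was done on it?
W_net = ΔKE = ½m(v₂² − v₁²) = ½×192.7×(13² − 8²) = 10116.75 J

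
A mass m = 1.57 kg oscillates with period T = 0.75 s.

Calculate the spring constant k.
T = 2π√(m/k) → k = m(2π/T)² = 1.57×(2π/0.75)² = 110.2 N/m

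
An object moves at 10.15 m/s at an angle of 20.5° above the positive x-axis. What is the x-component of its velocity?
vₓ = v cos(θ) = 10.15 × cos(20.5°) = 9.51 m/s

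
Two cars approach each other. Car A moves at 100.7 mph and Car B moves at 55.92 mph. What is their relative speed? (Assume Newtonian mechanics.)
v_rel = v_A + v_B = 100.7 + 55.92 = 156.6 mph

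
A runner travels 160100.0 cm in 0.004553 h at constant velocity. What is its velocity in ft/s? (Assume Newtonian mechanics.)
v = d/t (with unit conversion) = 320.5 ft/s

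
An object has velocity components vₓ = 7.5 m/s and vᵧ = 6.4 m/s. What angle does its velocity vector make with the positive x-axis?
θ = arctan(vᵧ/vₓ) = arctan(6.4/7.5) = 40.48°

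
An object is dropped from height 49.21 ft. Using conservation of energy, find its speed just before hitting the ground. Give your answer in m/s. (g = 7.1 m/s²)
mgh = ½mv² → v = √(2gh) = √(2×7.1×15) = 14.59 m/s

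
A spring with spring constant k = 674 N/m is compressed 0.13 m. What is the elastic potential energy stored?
PE = ½kx² = ½×674×0.13² = 5.695 J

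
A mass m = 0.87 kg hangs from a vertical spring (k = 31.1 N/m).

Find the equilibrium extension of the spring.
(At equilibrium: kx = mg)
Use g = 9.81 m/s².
x_eq = mg/k = 0.87×9.81/31.1 = 0.2744 m = 27.44 cm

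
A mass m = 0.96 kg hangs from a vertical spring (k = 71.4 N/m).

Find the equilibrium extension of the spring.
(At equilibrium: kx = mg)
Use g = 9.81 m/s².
x_eq = mg/k = 0.96×9.81/71.4 = 0.1319 m = 13.19 cm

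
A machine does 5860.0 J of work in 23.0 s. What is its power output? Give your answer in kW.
P = W/t = 5860 J / 23 s = 254.8 W = 0.2548 kW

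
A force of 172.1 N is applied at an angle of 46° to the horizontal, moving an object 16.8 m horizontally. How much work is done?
W = Fd cosθ = 172.1×16.8×cos(46°) = 2008.5 J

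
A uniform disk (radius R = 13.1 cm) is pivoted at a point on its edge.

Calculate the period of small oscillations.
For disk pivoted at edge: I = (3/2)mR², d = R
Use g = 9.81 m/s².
I/m = (3/2)R² = 0.02574 m²; d = R = 0.131 m
T = 2π√((3/2)R²/(gR)) = 2π√(3R/(2g)) = 0.8893 s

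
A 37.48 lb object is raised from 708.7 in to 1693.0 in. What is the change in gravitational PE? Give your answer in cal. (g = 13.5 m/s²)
ΔPE = mg(h₂ − h₁) = 17 kg × 13.5 m/s² × (43 − 18) m = 5738 J = 1371.0 cal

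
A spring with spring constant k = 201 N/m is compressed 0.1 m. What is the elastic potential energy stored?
PE = ½kx² = ½×201×0.1² = 1.005 J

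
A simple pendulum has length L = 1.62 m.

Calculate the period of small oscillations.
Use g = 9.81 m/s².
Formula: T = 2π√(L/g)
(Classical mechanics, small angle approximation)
T = 2π√(L/g) = 2π√(1.62/9.81) = 2.553 s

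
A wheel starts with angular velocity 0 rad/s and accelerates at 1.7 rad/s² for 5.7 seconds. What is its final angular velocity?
ω = ω₀ + αt = 0 + 1.7 × 5.7 = 9.69 rad/s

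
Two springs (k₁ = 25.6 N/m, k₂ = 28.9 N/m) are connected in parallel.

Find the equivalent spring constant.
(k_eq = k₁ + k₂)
k_eq = k₁ + k₂ = 25.6 + 28.9 = 54.5 N/m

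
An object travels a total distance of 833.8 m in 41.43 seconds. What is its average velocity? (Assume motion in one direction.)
v_avg = Δd / Δt = 833.8 / 41.43 = 20.13 m/s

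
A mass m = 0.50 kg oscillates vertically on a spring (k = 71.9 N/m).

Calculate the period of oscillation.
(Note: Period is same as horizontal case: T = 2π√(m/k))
T = 2π√(m/k) = 2π√(0.5/71.9) = 0.524 s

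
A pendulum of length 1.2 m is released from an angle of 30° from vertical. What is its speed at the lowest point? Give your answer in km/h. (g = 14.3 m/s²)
h = L(1 − cosθ) = 1.2×(1 − cos30°) = 0.1608 m
v = √(2gh) = √(2×14.3×0.1608) = 2.144 m/s = 7.719 km/h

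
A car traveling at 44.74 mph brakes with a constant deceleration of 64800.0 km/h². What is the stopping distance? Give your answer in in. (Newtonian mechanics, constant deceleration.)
d = v₀² / (2a) (with unit conversion) = 1575.0 in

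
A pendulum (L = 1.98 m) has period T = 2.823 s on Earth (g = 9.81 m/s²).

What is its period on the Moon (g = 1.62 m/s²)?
T = 2π√(L/g), so T_moon/T_earth = √(g_earth/g_moon)
T_moon = 2π√(1.98/1.62) = 6.946 s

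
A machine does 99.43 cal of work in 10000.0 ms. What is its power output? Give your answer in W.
P = W/t = 416 J / 10 s = 41.6 W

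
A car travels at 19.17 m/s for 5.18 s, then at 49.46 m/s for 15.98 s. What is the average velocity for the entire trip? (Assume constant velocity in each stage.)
d₁ = v₁t₁ = 19.17 × 5.18 = 99.3006 m
d₂ = v₂t₂ = 49.46 × 15.98 = 790.371 m
d_total = 889.67 m, t_total = 21.16 s
v_avg = d_total/t_total = 889.67/21.16 = 42.04 m/s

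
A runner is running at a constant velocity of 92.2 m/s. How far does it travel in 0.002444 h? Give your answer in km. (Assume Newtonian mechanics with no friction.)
d = vt (with unit conversion) = 0.8112 km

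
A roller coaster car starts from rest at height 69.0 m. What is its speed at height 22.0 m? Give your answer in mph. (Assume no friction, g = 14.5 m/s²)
mgh₁ = ½mv₂² + mgh₂ → v₂ = √(2g(h₁−h₂)) = √(2×14.5×(69−22)) = 36.92 m/s = 82.59 mph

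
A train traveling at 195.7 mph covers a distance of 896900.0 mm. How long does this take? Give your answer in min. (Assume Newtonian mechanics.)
t = d/v (with unit conversion) = 0.1709 min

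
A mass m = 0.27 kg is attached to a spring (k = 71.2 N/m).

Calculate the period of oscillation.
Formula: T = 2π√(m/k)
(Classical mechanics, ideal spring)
T = 2π√(m/k) = 2π√(0.27/71.2) = 0.3869 s; f = 1/T = 2.585 Hz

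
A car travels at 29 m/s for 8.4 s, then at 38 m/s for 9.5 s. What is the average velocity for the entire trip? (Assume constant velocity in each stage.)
d₁ = v₁t₁ = 29 × 8.4 = 243.6 m
d₂ = v₂t₂ = 38 × 9.5 = 361 m
d_total = 604.6 m, t_total = 17.9 s
v_avg = d_total/t_total = 604.6/17.9 = 33.78 m/s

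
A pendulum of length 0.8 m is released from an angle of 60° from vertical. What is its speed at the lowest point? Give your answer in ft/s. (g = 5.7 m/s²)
h = L(1 − cosθ) = 0.8×(1 − cos60°) = 0.4 m
v = √(2gh) = √(2×5.7×0.4) = 2.135 m/s = 7.006 ft/s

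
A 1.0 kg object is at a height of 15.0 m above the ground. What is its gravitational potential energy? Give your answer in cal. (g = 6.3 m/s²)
PE = mgh = 1 kg × 6.3 m/s² × 15 m = 94.5 J = 22.59 cal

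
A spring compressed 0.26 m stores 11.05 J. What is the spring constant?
PE = ½kx² → k = 2PE/x² = 2×11.05/0.26² = 326.9 N/m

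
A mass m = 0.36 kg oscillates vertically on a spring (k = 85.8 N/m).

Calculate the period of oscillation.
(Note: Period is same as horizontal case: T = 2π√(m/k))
T = 2π√(m/k) = 2π√(0.36/85.8) = 0.407 s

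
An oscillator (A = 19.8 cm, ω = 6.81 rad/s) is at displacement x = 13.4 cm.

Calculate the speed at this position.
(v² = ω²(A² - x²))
v = ω√(A² − x²) = 6.81×√(0.198² − 0.134²) = 0.9927 m/s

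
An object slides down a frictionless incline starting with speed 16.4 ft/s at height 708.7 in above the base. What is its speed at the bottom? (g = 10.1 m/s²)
½mv₀² + mgh = ½mv² → v = √(v₀² + 2gh) = √(4.999² + 2×10.1×18) = 19.71 m/s = 64.68 ft/s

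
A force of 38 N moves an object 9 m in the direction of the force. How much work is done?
W = Fd = 38×9 = 342.0 J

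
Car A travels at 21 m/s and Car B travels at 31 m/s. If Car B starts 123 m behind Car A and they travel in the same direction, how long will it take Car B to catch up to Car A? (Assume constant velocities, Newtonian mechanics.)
Relative speed: v_rel = 31 - 21 = 10 m/s
Time to catch: t = d₀/v_rel = 123/10 = 12.3 s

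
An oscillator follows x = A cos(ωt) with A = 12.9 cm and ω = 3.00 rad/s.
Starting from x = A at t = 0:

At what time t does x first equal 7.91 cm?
cos(ωt) = x/A = 7.91/12.9 = 0.6132
ωt = arccos(0.6132) = 0.9107 rad
t = 0.9107/3.0 = 0.3036 s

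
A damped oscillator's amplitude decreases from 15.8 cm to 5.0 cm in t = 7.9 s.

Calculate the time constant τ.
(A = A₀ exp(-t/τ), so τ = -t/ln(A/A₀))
A/A₀ = 5.0/15.8 = 0.3165; ln(A/A₀) = -1.151
τ = −t/ln(A/A₀) = −7.9/-1.151 = 6.866 s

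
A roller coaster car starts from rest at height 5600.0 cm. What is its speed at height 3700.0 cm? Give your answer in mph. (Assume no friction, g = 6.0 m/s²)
mgh₁ = ½mv₂² + mgh₂ → v₂ = √(2g(h₁−h₂)) = √(2×6.0×(56−37)) = 15.1 m/s = 33.78 mph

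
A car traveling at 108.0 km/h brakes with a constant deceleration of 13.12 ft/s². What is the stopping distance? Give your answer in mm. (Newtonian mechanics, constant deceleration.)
d = v₀² / (2a) (with unit conversion) = 112500.0 mm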